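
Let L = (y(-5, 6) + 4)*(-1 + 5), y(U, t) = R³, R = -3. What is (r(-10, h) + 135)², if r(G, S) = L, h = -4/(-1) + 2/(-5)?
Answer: 1849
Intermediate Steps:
y(U, t) = -27 (y(U, t) = (-3)³ = -27)
h = 18/5 (h = -4*(-1) + 2*(-⅕) = 4 - ⅖ = 18/5 ≈ 3.6000)
L = -92 (L = (-27 + 4)*(-1 + 5) = -23*4 = -92)
r(G, S) = -92
(r(-10, h) + 135)² = (-92 + 135)² = 43² = 1849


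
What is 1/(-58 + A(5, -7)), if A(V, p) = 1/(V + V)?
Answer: -10/579 ≈ -0.017271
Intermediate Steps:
A(V, p) = 1/(2*V)
1/(-58 + A(5, -7)) = 1/(-58 + (1/2)/5) = 1/(-58 + (1/2)*(1/5)) = 1/(-58 + 1/10) = 1/(-579/10) = -10/579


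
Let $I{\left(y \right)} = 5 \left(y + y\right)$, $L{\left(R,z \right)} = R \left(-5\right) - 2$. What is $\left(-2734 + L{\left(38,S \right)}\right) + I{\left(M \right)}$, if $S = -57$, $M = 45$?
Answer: $-2476$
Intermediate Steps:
$L{\left(R,z \right)} = -2 - 5 R$ ($L{\left(R,z \right)} = - 5 R - 2 = -2 - 5 R$)
$I{\left(y \right)} = 10 y$ ($I{\left(y \right)} = 5 \cdot 2 y = 10 y$)
$\left(-2734 + L{\left(38,S \right)}\right) + I{\left(M \right)} = \left(-2734 - 192\right) + 10 \cdot 45 = \left(-2734 - 192\right) + 450 = -2926 + 450 = -2476$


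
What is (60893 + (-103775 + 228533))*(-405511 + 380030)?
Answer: -4730573131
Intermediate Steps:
(60893 + (-103775 + 228533))*(-405511 + 380030) = (60893 + 124758)*(-25481) = 185651*(-25481) = -4730573131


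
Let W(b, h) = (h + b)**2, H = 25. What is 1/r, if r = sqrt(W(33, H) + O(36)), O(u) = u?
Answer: sqrt(34)/340 ≈ 0.017150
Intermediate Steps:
W(b, h) = (b + h)**2
r = 10*sqrt(34) (r = sqrt((33 + 25)**2 + 36) = sqrt(58**2 + 36) = sqrt(3364 + 36) = sqrt(3400) = 10*sqrt(34) ≈ 58.310)
1/r = 1/(10*sqrt(34)) = sqrt(34)/340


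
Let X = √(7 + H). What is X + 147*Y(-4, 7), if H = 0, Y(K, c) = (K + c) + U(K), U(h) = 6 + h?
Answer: 735 + √7 ≈ 737.65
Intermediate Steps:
Y(K, c) = 6 + c + 2*K (Y(K, c) = (K + c) + (6 + K) = 6 + c + 2*K)
X = √7 (X = √(7 + 0) = √7 ≈ 2.6458)
X + 147*Y(-4, 7) = √7 + 147*(6 + 7 + 2*(-4)) = √7 + 147*(6 + 7 - 8) = √7 + 147*5 = √7 + 735 = 735 + √7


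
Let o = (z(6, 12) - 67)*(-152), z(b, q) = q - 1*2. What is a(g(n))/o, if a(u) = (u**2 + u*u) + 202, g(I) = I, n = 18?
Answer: 425/4332 ≈ 0.098107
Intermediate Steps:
z(b, q) = -2 + q (z(b, q) = q - 2 = -2 + q)
a(u) = 202 + 2*u**2 (a(u) = (u**2 + u**2) + 202 = 2*u**2 + 202 = 202 + 2*u**2)
o = 8664 (o = ((-2 + 12) - 67)*(-152) = (10 - 67)*(-152) = -57*(-152) = 8664)
a(g(n))/o = (202 + 2*18**2)/8664 = (202 + 2*324)*(1/8664) = (202 + 648)*(1/8664) = 850*(1/8664) = 425/4332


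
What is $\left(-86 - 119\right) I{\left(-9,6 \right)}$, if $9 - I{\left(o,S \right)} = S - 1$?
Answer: $-820$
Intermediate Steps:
$I{\left(o,S \right)} = 10 - S$ ($I{\left(o,S \right)} = 9 - \left(S - 1\right) = 9 - \left(-1 + S\right) = 10 - S$)
$\left(-86 - 119\right) I{\left(-9,6 \right)} = \left(-86 - 119\right) \left(10 - 6\right) = - 205 \left(10 - 6\right) = \left(-205\right) 4 = -820$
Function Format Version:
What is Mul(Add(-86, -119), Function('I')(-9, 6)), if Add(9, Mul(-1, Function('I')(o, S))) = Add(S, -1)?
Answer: -820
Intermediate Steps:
Function('I')(o, S) = Add(10, Mul(-1, S)) (Function('I')(o, S) = Add(9, Mul(-1, Add(S, -1))) = Add(9, Mul(-1, Add(-1, S))) = Add(9, Add(1, Mul(-1, S))) = Add(10, Mul(-1, S)))
Mul(Add(-86, -119), Function('I')(-9, 6)) = Mul(Add(-86, -119), Add(10, Mul(-1, 6))) = Mul(-205, Add(10, -6)) = Mul(-205, 4) = -820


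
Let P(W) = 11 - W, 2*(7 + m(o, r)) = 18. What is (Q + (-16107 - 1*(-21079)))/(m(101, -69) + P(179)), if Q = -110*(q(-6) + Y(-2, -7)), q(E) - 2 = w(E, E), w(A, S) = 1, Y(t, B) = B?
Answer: -2706/83 ≈ -32.602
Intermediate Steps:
q(E) = 3 (q(E) = 2 + 1 = 3)
m(o, r) = 2 (m(o, r) = -7 + (½)*18 = -7 + 9 = 2)
Q = 440 (Q = -110*(3 - 7) = -110*(-4) = 440)
(Q + (-16107 - 1*(-21079)))/(m(101, -69) + P(179)) = (440 + (-16107 - 1*(-21079)))/(2 + (11 - 1*179)) = (440 + (-16107 + 21079))/(2 + (11 - 179)) = (440 + 4972)/(2 - 168) = 5412/(-166) = 5412*(-1/166) = -2706/83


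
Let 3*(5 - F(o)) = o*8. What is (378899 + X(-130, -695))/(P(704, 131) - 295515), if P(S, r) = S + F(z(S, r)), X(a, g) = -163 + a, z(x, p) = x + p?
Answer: -567909/445549 ≈ -1.2746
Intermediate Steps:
z(x, p) = p + x
F(o) = 5 - 8*o/3 (F(o) = 5 - o*8/3 = 5 - 8*o/3)
P(S, r) = 5 - 8*r/3 - 5*S/3 (P(S, r) = S + (5 - 8*(r + S)/3) = S + (5 - 8*(S + r)/3) = S + (5 + (-8*S/3 - 8*r/3)) = S + (5 - 8*S/3 - 8*r/3) = 5 - 8*r/3 - 5*S/3)
(378899 + X(-130, -695))/(P(704, 131) - 295515) = (378899 + (-163 - 130))/((5 - 8/3*131 - 5/3*704) - 295515) = (378899 - 293)/((5 - 1048/3 - 3520/3) - 295515) = 378606/(-4553/3 - 295515) = 378606/(-891098/3) = 378606*(-3/891098) = -567909/445549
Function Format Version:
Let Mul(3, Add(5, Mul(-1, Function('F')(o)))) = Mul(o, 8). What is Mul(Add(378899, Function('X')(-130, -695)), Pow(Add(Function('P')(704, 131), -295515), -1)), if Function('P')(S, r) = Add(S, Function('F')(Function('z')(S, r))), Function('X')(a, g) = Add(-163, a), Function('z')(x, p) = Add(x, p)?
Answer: Rational(-567909, 445549) ≈ -1.2746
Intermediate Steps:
Function('z')(x, p) = Add(p, x)
Function('F')(o) = Add(5, Mul(Rational(-8, 3), o)) (Function('F')(o) = Add(5, Mul(Rational(-1, 3), Mul(o, 8))) = Add(5, Mul(Rational(-1, 3), Mul(8, o))) = Add(5, Mul(Rational(-8, 3), o)))
Function('P')(S, r) = Add(5, Mul(Rational(-8, 3), r), Mul(Rational(-5, 3), S)) (Function('P')(S, r) = Add(S, Add(5, Mul(Rational(-8, 3), Add(r, S)))) = Add(S, Add(5, Mul(Rational(-8, 3), Add(S, r)))) = Add(S, Add(5, Add(Mul(Rational(-8, 3), S), Mul(Rational(-8, 3), r)))) = Add(S, Add(5, Mul(Rational(-8, 3), S), Mul(Rational(-8, 3), r))) = Add(5, Mul(Rational(-8, 3), r), Mul(Rational(-5, 3), S)))
Mul(Add(378899, Function('X')(-130, -695)), Pow(Add(Function('P')(704, 131), -295515), -1)) = Mul(Add(378899, Add(-163, -130)), Pow(Add(Add(5, Mul(Rational(-8, 3), 131), Mul(Rational(-5, 3), 704)), -295515), -1)) = Mul(Add(378899, -293), Pow(Add(Add(5, Rational(-1048, 3), Rational(-3520, 3)), -295515), -1)) = Mul(378606, Pow(Add(Rational(-4553, 3), -295515), -1)) = Mul(378606, Pow(Rational(-891098, 3), -1)) = Mul(378606, Rational(-3, 891098)) = Rational(-567909, 445549)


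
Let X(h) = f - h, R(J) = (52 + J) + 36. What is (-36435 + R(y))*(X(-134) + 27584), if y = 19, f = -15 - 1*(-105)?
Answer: -1010209024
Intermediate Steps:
f = 90 (f = -15 + 105 = 90)
R(J) = 88 + J
X(h) = 90 - h
(-36435 + R(y))*(X(-134) + 27584) = (-36435 + (88 + 19))*((90 - 1*(-134)) + 27584) = (-36435 + 107)*((90 + 134) + 27584) = -36328*(224 + 27584) = -36328*27808 = -1010209024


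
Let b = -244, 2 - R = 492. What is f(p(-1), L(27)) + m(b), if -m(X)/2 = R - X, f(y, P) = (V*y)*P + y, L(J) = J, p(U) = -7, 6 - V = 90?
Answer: 16361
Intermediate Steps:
V = -84 (V = 6 - 1*90 = 6 - 90 = -84)
R = -490 (R = 2 - 1*492 = 2 - 492 = -490)
f(y, P) = y - 84*P*y (f(y, P) = (-84*y)*P + y = -84*P*y + y = y - 84*P*y)
m(X) = 980 + 2*X (m(X) = -2*(-490 - X) = 980 + 2*X)
f(p(-1), L(27)) + m(b) = -7*(1 - 84*27) + (980 + 2*(-244)) = -7*(1 - 2268) + (980 - 488) = -7*(-2267) + 492 = 15869 + 492 = 16361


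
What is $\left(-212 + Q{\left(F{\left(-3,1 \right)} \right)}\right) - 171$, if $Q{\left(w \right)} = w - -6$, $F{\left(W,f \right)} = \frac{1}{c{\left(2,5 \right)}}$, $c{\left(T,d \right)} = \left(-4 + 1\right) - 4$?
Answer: $- \frac{2640}{7} \approx -377.14$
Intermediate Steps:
$c{\left(T,d \right)} = -7$ ($c{\left(T,d \right)} = -3 - 4 = -7$)
$F{\left(W,f \right)} = - \frac{1}{7}$ ($F{\left(W,f \right)} = \frac{1}{-7} = - \frac{1}{7}$)
$Q{\left(w \right)} = 6 + w$ ($Q{\left(w \right)} = w + 6 = 6 + w$)
$\left(-212 + Q{\left(F{\left(-3,1 \right)} \right)}\right) - 171 = \left(-212 + \left(6 - \frac{1}{7}\right)\right) - 171 = \left(-212 + \frac{41}{7}\right) - 171 = - \frac{1443}{7} - 171 = - \frac{2640}{7}$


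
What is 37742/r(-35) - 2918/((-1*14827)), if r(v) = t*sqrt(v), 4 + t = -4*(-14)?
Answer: 2918/14827 - 18871*I*sqrt(35)/910 ≈ 0.1968 - 122.68*I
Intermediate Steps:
t = 52 (t = -4 - 4*(-14) = -4 + 56 = 52)
r(v) = 52*sqrt(v)
37742/r(-35) - 2918/((-1*14827)) = 37742/((52*sqrt(-35))) - 2918/((-1*14827)) = 37742/((52*(I*sqrt(35)))) - 2918/(-14827) = 37742/((52*I*sqrt(35))) - 2918*(-1/14827) = 37742*(-I*sqrt(35)/1820) + 2918/14827 = -18871*I*sqrt(35)/910 + 2918/14827 = 2918/14827 - 18871*I*sqrt(35)/910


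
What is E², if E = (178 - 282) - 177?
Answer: 78961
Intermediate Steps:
E = -281 (E = -104 - 177 = -281)
E² = (-281)² = 78961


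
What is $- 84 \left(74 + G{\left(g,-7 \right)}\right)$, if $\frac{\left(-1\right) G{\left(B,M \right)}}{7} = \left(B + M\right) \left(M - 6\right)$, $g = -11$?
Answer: $131376$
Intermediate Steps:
$G{\left(B,M \right)} = - 7 \left(-6 + M\right) \left(B + M\right)$ ($G{\left(B,M \right)} = - 7 \left(B + M\right) \left(M - 6\right) = - 7 \left(B + M\right) \left(-6 + M\right) = - 7 \left(-6 + M\right) \left(B + M\right)$)
$- 84 \left(74 + G{\left(g,-7 \right)}\right) = - 84 \left(74 + \left(- 7 \left(-7\right)^{2} + 42 \left(-11\right) + 42 \left(-7\right) - \left(-77\right) \left(-7\right)\right)\right) = - 84 \left(74 - 1638\right) = \left(-84\right) \left(-1564\right) = 131376$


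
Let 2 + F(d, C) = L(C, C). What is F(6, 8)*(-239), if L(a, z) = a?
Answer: -1434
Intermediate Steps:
F(d, C) = -2 + C
F(6, 8)*(-239) = (-2 + 8)*(-239) = 6*(-239) = -1434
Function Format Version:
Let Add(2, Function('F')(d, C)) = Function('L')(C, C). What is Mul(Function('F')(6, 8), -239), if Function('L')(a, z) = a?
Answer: -1434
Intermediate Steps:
Function('F')(d, C) = Add(-2, C)
Mul(Function('F')(6, 8), -239) = Mul(Add(-2, 8), -239) = Mul(6, -239) = -1434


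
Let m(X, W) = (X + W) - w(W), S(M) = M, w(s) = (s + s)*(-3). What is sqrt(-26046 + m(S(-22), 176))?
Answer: 2*I*sqrt(6209) ≈ 157.59*I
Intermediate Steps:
w(s) = -6*s (w(s) = (2*s)*(-3) = -6*s)
m(X, W) = X + 7*W (m(X, W) = (X + W) - (-6)*W = (W + X) + 6*W = X + 7*W)
sqrt(-26046 + m(S(-22), 176)) = sqrt(-26046 + (-22 + 7*176)) = sqrt(-26046 + (-22 + 1232)) = sqrt(-26046 + 1210) = sqrt(-24836) = 2*I*sqrt(6209)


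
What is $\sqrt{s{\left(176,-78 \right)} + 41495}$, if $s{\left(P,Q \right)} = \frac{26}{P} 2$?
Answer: $\frac{\sqrt{20083723}}{22} \approx 203.7$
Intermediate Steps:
$s{\left(P,Q \right)} = \frac{52}{P}$
$\sqrt{s{\left(176,-78 \right)} + 41495} = \sqrt{\frac{52}{176} + 41495} = \sqrt{52 \cdot \frac{1}{176} + 41495} = \sqrt{\frac{13}{44} + 41495} = \sqrt{\frac{1825793}{44}} = \frac{\sqrt{20083723}}{22}$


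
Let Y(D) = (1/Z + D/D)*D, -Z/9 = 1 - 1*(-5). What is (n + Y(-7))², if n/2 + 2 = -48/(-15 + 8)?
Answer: 1155625/142884 ≈ 8.0879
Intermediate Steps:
Z = -54 (Z = -9*(1 - 1*(-5)) = -9*(1 + 5) = -9*6 = -54)
Y(D) = 53*D/54 (Y(D) = (1/(-54) + D/D)*D = (1*(-1/54) + 1)*D = (-1/54 + 1)*D = 53*D/54)
n = 68/7 (n = -4 + 2*(-48/(-15 + 8)) = -4 + 2*(-48/(-7)) = -4 + 2*(-48*(-⅐)) = -4 + 2*(48/7) = -4 + 96/7 = 68/7 ≈ 9.7143)
(n + Y(-7))² = (68/7 + (53/54)*(-7))² = (68/7 - 371/54)² = (1075/378)² = 1155625/142884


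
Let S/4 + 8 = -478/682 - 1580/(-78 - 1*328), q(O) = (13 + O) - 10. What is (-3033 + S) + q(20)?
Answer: -209692874/69223 ≈ -3029.2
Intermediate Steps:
q(O) = 3 + O
S = -1331644/69223 (S = -32 + 4*(-478/682 - 1580/(-78 - 1*328)) = -32 + 4*(-478*1/682 - 1580/(-78 - 328)) = -32 + 4*(-239/341 - 1580/(-406)) = -32 + 4*(-239/341 - 1580*(-1/406)) = -32 + 4*(-239/341 + 790/203) = -32 + 4*(220873/69223) = -32 + 883492/69223 = -1331644/69223 ≈ -19.237)
(-3033 + S) + q(20) = (-3033 - 1331644/69223) + (3 + 20) = -211285003/69223 + 23 = -209692874/69223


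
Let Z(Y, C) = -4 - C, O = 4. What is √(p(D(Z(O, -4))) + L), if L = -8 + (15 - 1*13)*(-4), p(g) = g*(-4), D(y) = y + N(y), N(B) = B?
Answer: 4*I ≈ 4.0*I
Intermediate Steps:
D(y) = 2*y (D(y) = y + y = 2*y)
p(g) = -4*g
L = -16 (L = -8 + (15 - 13)*(-4) = -8 + 2*(-4) = -8 - 8 = -16)
√(p(D(Z(O, -4))) + L) = √(-8*(-4 - 1*(-4)) - 16) = √(-8*(-4 + 4) - 16) = √(-8*0 - 16) = √(-4*0 - 16) = √(0 - 16) = √(-16) = 4*I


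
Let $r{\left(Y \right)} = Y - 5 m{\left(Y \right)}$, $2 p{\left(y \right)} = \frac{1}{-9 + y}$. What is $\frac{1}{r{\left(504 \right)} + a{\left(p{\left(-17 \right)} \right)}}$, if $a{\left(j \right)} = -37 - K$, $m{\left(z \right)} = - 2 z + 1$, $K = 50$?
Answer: $\frac{1}{5452} \approx 0.00018342$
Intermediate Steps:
$m{\left(z \right)} = 1 - 2 z$
$p{\left(y \right)} = \frac{1}{2 \left(-9 + y\right)}$
$a{\left(j \right)} = -87$ ($a{\left(j \right)} = -37 - 50 = -87$)
$r{\left(Y \right)} = -5 + 11 Y$ ($r{\left(Y \right)} = Y - 5 \left(1 - 2 Y\right) = Y + \left(-5 + 10 Y\right) = -5 + 11 Y$)
$\frac{1}{r{\left(504 \right)} + a{\left(p{\left(-17 \right)} \right)}} = \frac{1}{\left(-5 + 11 \cdot 504\right) - 87} = \frac{1}{\left(-5 + 5544\right) - 87} = \frac{1}{5539 - 87} = \frac{1}{5452}$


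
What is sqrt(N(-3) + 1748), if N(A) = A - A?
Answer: 2*sqrt(437) ≈ 41.809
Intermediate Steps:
N(A) = 0
sqrt(N(-3) + 1748) = sqrt(0 + 1748) = sqrt(1748) = 2*sqrt(437)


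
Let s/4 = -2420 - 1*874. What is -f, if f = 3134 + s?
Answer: 10042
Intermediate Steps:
s = -13176 (s = 4*(-2420 - 1*874) = 4*(-2420 - 874) = 4*(-3294) = -13176)
f = -10042 (f = 3134 - 13176 = -10042)
-f = -1*(-10042) = 10042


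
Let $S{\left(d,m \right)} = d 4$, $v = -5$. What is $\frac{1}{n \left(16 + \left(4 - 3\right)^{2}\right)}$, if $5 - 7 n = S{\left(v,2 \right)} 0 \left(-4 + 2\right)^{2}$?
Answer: $\frac{7}{85} \approx 0.082353$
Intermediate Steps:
$S{\left(d,m \right)} = 4 d$
$n = \frac{5}{7}$ ($n = \frac{5}{7} - \frac{4 \left(-5\right) 0 \left(-4 + 2\right)^{2}}{7} = \frac{5}{7} - \frac{\left(-20\right) 0 \left(-2\right)^{2}}{7} = \frac{5}{7} - \frac{0 \cdot 4}{7} = \frac{5}{7} - 0 = \frac{5}{7} + 0 = \frac{5}{7} \approx 0.71429$)
$\frac{1}{n \left(16 + \left(4 - 3\right)^{2}\right)} = \frac{1}{\frac{5}{7} \left(16 + \left(4 - 3\right)^{2}\right)} = \frac{1}{\frac{5}{7} \left(16 + 1^{2}\right)} = \frac{1}{\frac{5}{7} \left(16 + 1\right)} = \frac{1}{\frac{5}{7} \cdot 17} = \frac{1}{\frac{85}{7}} = \frac{7}{85}$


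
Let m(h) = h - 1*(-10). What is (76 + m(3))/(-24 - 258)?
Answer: -89/282 ≈ -0.31560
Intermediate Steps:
m(h) = 10 + h (m(h) = h + 10 = 10 + h)
(76 + m(3))/(-24 - 258) = (76 + (10 + 3))/(-24 - 258) = (76 + 13)/(-282) = 89*(-1/282) = -89/282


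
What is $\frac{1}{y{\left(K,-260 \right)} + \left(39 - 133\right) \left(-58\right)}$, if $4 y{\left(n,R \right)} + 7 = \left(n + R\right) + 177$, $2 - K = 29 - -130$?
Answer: $\frac{4}{21561} \approx 0.00018552$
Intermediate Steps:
$K = -157$ ($K = 2 - \left(29 - -130\right) = 2 - \left(29 + 130\right) = 2 - 159 = -157$)
$y{\left(n,R \right)} = \frac{85}{2} + \frac{R}{4} + \frac{n}{4}$ ($y{\left(n,R \right)} = - \frac{7}{4} + \frac{\left(n + R\right) + 177}{4} = - \frac{7}{4} + \frac{\left(R + n\right) + 177}{4} = - \frac{7}{4} + \frac{177 + R + n}{4} = - \frac{7}{4} + \left(\frac{177}{4} + \frac{R}{4} + \frac{n}{4}\right) = \frac{85}{2} + \frac{R}{4} + \frac{n}{4}$)
$\frac{1}{y{\left(K,-260 \right)} + \left(39 - 133\right) \left(-58\right)} = \frac{1}{\left(\frac{85}{2} + \frac{1}{4} \left(-260\right) + \frac{1}{4} \left(-157\right)\right) + \left(39 - 133\right) \left(-58\right)} = \frac{1}{\left(\frac{85}{2} - 65 - \frac{157}{4}\right) - -5452} = \frac{1}{- \frac{247}{4} + 5452} = \frac{1}{\frac{21561}{4}} = \frac{4}{21561}$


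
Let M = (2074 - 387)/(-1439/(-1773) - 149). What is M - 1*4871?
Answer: -183255407/37534 ≈ -4882.4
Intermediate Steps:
M = -427293/37534 (M = 1687/(-1439*(-1/1773) - 149) = 1687/(1439/1773 - 149) = 1687/(-262738/1773) = 1687*(-1773/262738) = -427293/37534 ≈ -11.384)
M - 1*4871 = -427293/37534 - 1*4871 = -427293/37534 - 4871 = -183255407/37534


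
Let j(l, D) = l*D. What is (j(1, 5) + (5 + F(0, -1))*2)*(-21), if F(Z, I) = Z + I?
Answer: -273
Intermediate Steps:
j(l, D) = D*l
F(Z, I) = I + Z
(j(1, 5) + (5 + F(0, -1))*2)*(-21) = (5*1 + (5 + (-1 + 0))*2)*(-21) = (5 + (5 - 1)*2)*(-21) = (5 + 4*2)*(-21) = (5 + 8)*(-21) = 13*(-21) = -273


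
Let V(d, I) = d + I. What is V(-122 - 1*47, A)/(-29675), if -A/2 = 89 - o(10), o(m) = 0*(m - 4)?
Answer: 347/29675 ≈ 0.011693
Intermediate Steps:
o(m) = 0 (o(m) = 0*(-4 + m) = 0)
A = -178 (A = -2*(89 - 1*0) = -2*(89 + 0) = -2*89 = -178)
V(d, I) = I + d
V(-122 - 1*47, A)/(-29675) = (-178 + (-122 - 1*47))/(-29675) = (-178 + (-122 - 47))*(-1/29675) = (-178 - 169)*(-1/29675) = -347*(-1/29675) = 347/29675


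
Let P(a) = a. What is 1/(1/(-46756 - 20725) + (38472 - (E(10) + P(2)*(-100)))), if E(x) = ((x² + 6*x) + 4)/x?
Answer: 337405/13042592713 ≈ 2.5869e-5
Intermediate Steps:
E(x) = (4 + x² + 6*x)/x
1/(1/(-46756 - 20725) + (38472 - (E(10) + P(2)*(-100)))) = 1/(1/(-46756 - 20725) + (38472 - ((6 + 10 + 4/10) + 2*(-100)))) = 1/(1/(-67481) + (38472 - ((6 + 10 + 4*(⅒)) - 200))) = 1/(-1/67481 + (38472 - ((6 + 10 + ⅖) - 200))) = 1/(-1/67481 + (38472 - (82/5 - 200))) = 1/(-1/67481 + (38472 - 1*(-918/5))) = 1/(-1/67481 + (38472 + 918/5)) = 1/(-1/67481 + 193278/5) = 1/(13042592713/337405) = 337405/13042592713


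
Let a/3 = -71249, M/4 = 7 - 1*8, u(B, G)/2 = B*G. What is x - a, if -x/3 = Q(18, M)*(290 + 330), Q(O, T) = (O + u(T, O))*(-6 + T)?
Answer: -2129853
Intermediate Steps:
u(B, G) = 2*B*G (u(B, G) = 2*(B*G) = 2*B*G)
M = -4 (M = 4*(7 - 1*8) = 4*(7 - 8) = 4*(-1) = -4)
a = -213747 (a = 3*(-71249) = -213747)
Q(O, T) = (-6 + T)*(O + 2*O*T) (Q(O, T) = (O + 2*T*O)*(-6 + T) = (O + 2*O*T)*(-6 + T) = (-6 + T)*(O + 2*O*T))
x = -2343600 (x = -3*18*(-6 - 11*(-4) + 2*(-4)²)*(290 + 330) = -3*18*(-6 + 44 + 2*16)*620 = -3*18*(-6 + 44 + 32)*620 = -3*18*70*620 = -3780*620 = -3*781200 = -2343600)
x - a = -2343600 - 1*(-213747) = -2343600 + 213747 = -2129853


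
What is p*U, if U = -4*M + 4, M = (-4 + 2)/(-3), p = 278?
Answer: 1112/3 ≈ 370.67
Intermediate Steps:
M = ⅔ (M = -2*(-⅓) = ⅔ ≈ 0.66667)
U = 4/3 (U = -4*⅔ + 4 = -8/3 + 4 = 4/3 ≈ 1.3333)
p*U = 278*(4/3) = 1112/3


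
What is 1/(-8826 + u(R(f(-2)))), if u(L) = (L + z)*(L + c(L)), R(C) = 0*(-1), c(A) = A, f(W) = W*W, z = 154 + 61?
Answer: -1/8826 ≈ -0.00011330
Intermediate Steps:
z = 215
f(W) = W²
R(C) = 0
u(L) = 2*L*(215 + L) (u(L) = (L + 215)*(L + L) = (215 + L)*(2*L) = 2*L*(215 + L))
1/(-8826 + u(R(f(-2)))) = 1/(-8826 + 2*0*(215 + 0)) = 1/(-8826 + 2*0*215) = 1/(-8826 + 0) = 1/(-8826) = -1/8826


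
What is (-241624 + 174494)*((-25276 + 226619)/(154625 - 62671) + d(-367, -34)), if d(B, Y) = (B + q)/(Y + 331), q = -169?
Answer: -352819403755/13655169 ≈ -25838.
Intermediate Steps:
d(B, Y) = (-169 + B)/(331 + Y) (d(B, Y) = (B - 169)/(Y + 331) = (-169 + B)/(331 + Y))
(-241624 + 174494)*((-25276 + 226619)/(154625 - 62671) + d(-367, -34)) = (-241624 + 174494)*((-25276 + 226619)/(154625 - 62671) + (-169 - 367)/(331 - 34)) = -67130*(201343/91954 - 536/297) = -67130*10511527/27310338 = -352819403755/13655169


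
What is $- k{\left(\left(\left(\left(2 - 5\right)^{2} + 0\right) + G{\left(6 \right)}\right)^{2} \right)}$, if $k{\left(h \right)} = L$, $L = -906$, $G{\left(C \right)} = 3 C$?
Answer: $906$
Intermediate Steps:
$k{\left(h \right)} = -906$
$- k{\left(\left(\left(\left(2 - 5\right)^{2} + 0\right) + G{\left(6 \right)}\right)^{2} \right)} = \left(-1\right) \left(-906\right) = 906$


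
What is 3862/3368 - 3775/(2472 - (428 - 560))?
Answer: -166097/548142 ≈ -0.30302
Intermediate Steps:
3862/3368 - 3775/(2472 - (428 - 560)) = 3862*(1/3368) - 3775/(2472 - 1*(-132)) = 1931/1684 - 3775/(2472 + 132) = 1931/1684 - 3775/2604 = -166097/548142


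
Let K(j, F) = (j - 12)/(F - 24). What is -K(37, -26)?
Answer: ½ ≈ 0.50000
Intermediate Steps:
K(j, F) = (-12 + j)/(-24 + F)
-K(37, -26) = -(-12 + 37)/(-24 - 26) = -25/(-50) = -(-1)*25/50 = -1*(-½) = ½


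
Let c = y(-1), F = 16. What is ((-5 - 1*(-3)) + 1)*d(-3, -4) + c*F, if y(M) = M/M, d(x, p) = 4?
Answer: 12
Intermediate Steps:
y(M) = 1
c = 1
((-5 - 1*(-3)) + 1)*d(-3, -4) + c*F = ((-5 - 1*(-3)) + 1)*4 + 1*16 = ((-5 + 3) + 1)*4 + 16 = (-2 + 1)*4 + 16 = -1*4 + 16 = -4 + 16 = 12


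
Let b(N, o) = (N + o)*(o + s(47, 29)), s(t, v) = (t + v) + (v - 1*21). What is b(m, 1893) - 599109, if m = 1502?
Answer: 6112806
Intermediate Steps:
s(t, v) = -21 + t + 2*v (s(t, v) = (t + v) + (v - 21) = (t + v) + (-21 + v) = -21 + t + 2*v)
b(N, o) = (84 + o)*(N + o) (b(N, o) = (N + o)*(o + (-21 + 47 + 2*29)) = (N + o)*(o + (-21 + 47 + 58)) = (N + o)*(o + 84) = (N + o)*(84 + o) = (84 + o)*(N + o))
b(m, 1893) - 599109 = (1893² + 84*1502 + 84*1893 + 1502*1893) - 599109 = (3583449 + 126168 + 159012 + 2843286) - 599109 = 6711915 - 599109 = 6112806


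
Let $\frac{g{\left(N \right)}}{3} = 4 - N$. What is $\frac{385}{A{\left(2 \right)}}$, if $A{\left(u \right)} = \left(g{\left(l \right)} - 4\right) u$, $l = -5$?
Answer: $\frac{385}{46} \approx 8.3696$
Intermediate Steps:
$g{\left(N \right)} = 12 - 3 N$ ($g{\left(N \right)} = 3 \left(4 - N\right) = 12 - 3 N$)
$A{\left(u \right)} = 23 u$ ($A{\left(u \right)} = \left(\left(12 - -15\right) - 4\right) u = \left(\left(12 + 15\right) - 4\right) u = \left(27 - 4\right) u = 23 u$)
$\frac{385}{A{\left(2 \right)}} = \frac{385}{23 \cdot 2} = \frac{385}{46}$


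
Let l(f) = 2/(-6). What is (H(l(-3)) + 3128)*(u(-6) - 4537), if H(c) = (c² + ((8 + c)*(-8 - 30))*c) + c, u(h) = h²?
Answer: -130637024/9 ≈ -1.4515e+7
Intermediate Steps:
l(f) = -⅓ (l(f) = 2*(-⅙) = -⅓)
H(c) = c + c² + c*(-304 - 38*c) (H(c) = (c² + ((8 + c)*(-38))*c) + c = (c² + (-304 - 38*c)*c) + c = (c² + c*(-304 - 38*c)) + c = c + c² + c*(-304 - 38*c))
(H(l(-3)) + 3128)*(u(-6) - 4537) = (-1*(-⅓)*(303 + 37*(-⅓)) + 3128)*((-6)² - 4537) = (-1*(-⅓)*(303 - 37/3) + 3128)*(36 - 4537) = (-1*(-⅓)*872/3 + 3128)*(-4501) = (872/9 + 3128)*(-4501) = (29024/9)*(-4501) = -130637024/9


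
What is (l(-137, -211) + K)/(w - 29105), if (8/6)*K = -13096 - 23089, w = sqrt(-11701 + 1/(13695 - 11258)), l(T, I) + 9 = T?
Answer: 7741107580015/8257654853044 + 109139*I*sqrt(17372968458)/4128827426522 ≈ 0.93745 + 0.0034841*I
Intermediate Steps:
l(T, I) = -9 + T
w = 2*I*sqrt(17372968458)/2437 (w = sqrt(-11701 + 1/2437) = sqrt(-28515336/2437) = 2*I*sqrt(17372968458)/2437 ≈ 108.17*I)
K = -108555/4 (K = 3*(-13096 - 23089)/4 = (3/4)*(-36185) = -108555/4 ≈ -27139.)
(l(-137, -211) + K)/(w - 29105) = ((-9 - 137) - 108555/4)/(2*I*sqrt(17372968458)/2437 - 29105) = (-146 - 108555/4)/(-29105 + 2*I*sqrt(17372968458)/2437) = -109139/(4*(-29105 + 2*I*sqrt(17372968458)/2437))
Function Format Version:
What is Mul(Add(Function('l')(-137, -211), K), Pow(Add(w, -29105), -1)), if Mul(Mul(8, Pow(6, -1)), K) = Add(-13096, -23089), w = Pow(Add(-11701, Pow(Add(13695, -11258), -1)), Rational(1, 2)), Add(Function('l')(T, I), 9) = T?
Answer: Add(Rational(7741107580015, 8257654853044), Mul(Rational(109139, 4128827426522), I, Pow(17372968458, Rational(1, 2)))) ≈ Add(0.93745, Mul(0.0034841, I))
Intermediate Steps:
Function('l')(T, I) = Add(-9, T)
w = Mul(Rational(2, 2437), I, Pow(17372968458, Rational(1, 2))) (w = Pow(Add(-11701, Pow(2437, -1)), Rational(1, 2)) = Pow(Add(-11701, Rational(1, 2437)), Rational(1, 2)) = Pow(Rational(-28515336, 2437), Rational(1, 2)) = Mul(Rational(2, 2437), I, Pow(17372968458, Rational(1, 2))) ≈ Mul(108.17, I))
K = Rational(-108555, 4) (K = Mul(Rational(3, 4), Add(-13096, -23089)) = Mul(Rational(3, 4), -36185) = Rational(-108555, 4) ≈ -27139.)
Mul(Add(Function('l')(-137, -211), K), Pow(Add(w, -29105), -1)) = Mul(Add(Add(-9, -137), Rational(-108555, 4)), Pow(Add(Mul(Rational(2, 2437), I, Pow(17372968458, Rational(1, 2))), -29105), -1)) = Mul(Add(-146, Rational(-108555, 4)), Pow(Add(-29105, Mul(Rational(2, 2437), I, Pow(17372968458, Rational(1, 2)))), -1)) = Mul(Rational(-109139, 4), Pow(Add(-29105, Mul(Rational(2, 2437), I, Pow(17372968458, Rational(1, 2)))), -1))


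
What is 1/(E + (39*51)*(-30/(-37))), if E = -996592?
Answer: -37/36814234 ≈ -1.0050e-6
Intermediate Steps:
1/(E + (39*51)*(-30/(-37))) = 1/(-996592 + (39*51)*(-30/(-37))) = 1/(-996592 + 1989*(-30*(-1/37))) = 1/(-996592 + 1989*(30/37)) = 1/(-996592 + 59670/37) = 1/(-36814234/37) = -37/36814234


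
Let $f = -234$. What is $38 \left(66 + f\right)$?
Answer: $-6384$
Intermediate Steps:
$38 \left(66 + f\right) = 38 \left(66 - 234\right) = 38 \left(-168\right) = -6384$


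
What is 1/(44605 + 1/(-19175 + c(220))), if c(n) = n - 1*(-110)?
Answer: 18845/840581224 ≈ 2.2419e-5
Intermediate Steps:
c(n) = 110 + n (c(n) = n + 110 = 110 + n)
1/(44605 + 1/(-19175 + c(220))) = 1/(44605 + 1/(-19175 + (110 + 220))) = 1/(44605 + 1/(-19175 + 330)) = 1/(44605 + 1/(-18845)) = 1/(44605 - 1/18845) = 1/(840581224/18845) = 18845/840581224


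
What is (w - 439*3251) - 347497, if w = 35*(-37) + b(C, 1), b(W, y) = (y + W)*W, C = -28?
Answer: -1775225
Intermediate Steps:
b(W, y) = W*(W + y) (b(W, y) = (W + y)*W = W*(W + y))
w = -539 (w = 35*(-37) - 28*(-28 + 1) = -1295 - 28*(-27) = -1295 + 756 = -539)
(w - 439*3251) - 347497 = (-539 - 439*3251) - 347497 = (-539 - 1427189) - 347497 = -1427728 - 347497 = -1775225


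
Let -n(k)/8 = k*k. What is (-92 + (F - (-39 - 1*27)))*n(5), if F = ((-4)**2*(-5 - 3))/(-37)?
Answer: 166800/37 ≈ 4508.1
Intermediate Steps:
n(k) = -8*k**2 (n(k) = -8*k*k = -8*k**2)
F = 128/37 (F = (16*(-8))*(-1/37) = -128*(-1/37) = 128/37 ≈ 3.4595)
(-92 + (F - (-39 - 1*27)))*n(5) = (-92 + (128/37 - (-39 - 1*27)))*(-8*5**2) = (-92 + (128/37 - (-39 - 27)))*(-8*25) = (-92 + (128/37 - 1*(-66)))*(-200) = (-92 + (128/37 + 66))*(-200) = (-92 + 2570/37)*(-200) = -834/37*(-200) = 166800/37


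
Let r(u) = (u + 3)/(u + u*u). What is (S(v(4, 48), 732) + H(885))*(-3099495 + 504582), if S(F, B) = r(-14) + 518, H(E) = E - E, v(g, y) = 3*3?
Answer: -244609473945/182 ≈ -1.3440e+9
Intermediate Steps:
v(g, y) = 9
r(u) = (3 + u)/(u + u²)
H(E) = 0
S(F, B) = 94265/182 (S(F, B) = (3 - 14)/((-14)*(1 - 14)) + 518 = -1/14*(-11)/(-13) + 518 = -1/14*(-1/13)*(-11) + 518 = -11/182 + 518 = 94265/182)
(S(v(4, 48), 732) + H(885))*(-3099495 + 504582) = (94265/182 + 0)*(-3099495 + 504582) = (94265/182)*(-2594913) = -244609473945/182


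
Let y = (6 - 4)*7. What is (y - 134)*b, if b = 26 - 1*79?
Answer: 6360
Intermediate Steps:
b = -53 (b = 26 - 79 = -53)
y = 14 (y = 2*7 = 14)
(y - 134)*b = (14 - 134)*(-53) = -120*(-53) = 6360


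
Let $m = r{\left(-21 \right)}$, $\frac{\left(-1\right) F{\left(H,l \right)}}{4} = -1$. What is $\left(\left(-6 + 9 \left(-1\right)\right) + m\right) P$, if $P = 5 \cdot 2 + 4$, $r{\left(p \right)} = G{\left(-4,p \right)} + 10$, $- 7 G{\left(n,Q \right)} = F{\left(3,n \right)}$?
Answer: $-78$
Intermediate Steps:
$F{\left(H,l \right)} = 4$ ($F{\left(H,l \right)} = \left(-4\right) \left(-1\right) = 4$)
$G{\left(n,Q \right)} = - \frac{4}{7}$ ($G{\left(n,Q \right)} = \left(- \frac{1}{7}\right) 4 = - \frac{4}{7}$)
$r{\left(p \right)} = \frac{66}{7}$ ($r{\left(p \right)} = - \frac{4}{7} + 10 = \frac{66}{7}$)
$m = \frac{66}{7} \approx 9.4286$
$P = 14$ ($P = 10 + 4 = 14$)
$\left(\left(-6 + 9 \left(-1\right)\right) + m\right) P = \left(\left(-6 + 9 \left(-1\right)\right) + \frac{66}{7}\right) 14 = \left(\left(-6 - 9\right) + \frac{66}{7}\right) 14 = \left(-15 + \frac{66}{7}\right) 14 = \left(- \frac{39}{7}\right) 14 = -78$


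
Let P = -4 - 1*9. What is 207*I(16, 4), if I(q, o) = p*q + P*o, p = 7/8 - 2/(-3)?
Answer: -5658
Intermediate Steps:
P = -13 (P = -4 - 9 = -13)
p = 37/24 (p = 7*(⅛) - 2*(-⅓) = 7/8 + ⅔ = 37/24 ≈ 1.5417)
I(q, o) = -13*o + 37*q/24 (I(q, o) = 37*q/24 - 13*o = -13*o + 37*q/24)
207*I(16, 4) = 207*(-13*4 + (37/24)*16) = 207*(-52 + 74/3) = 207*(-82/3) = -5658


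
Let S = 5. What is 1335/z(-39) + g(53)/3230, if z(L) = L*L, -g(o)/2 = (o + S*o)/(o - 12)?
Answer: 29304449/33571005 ≈ 0.87291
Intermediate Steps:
g(o) = -12*o/(-12 + o) (g(o) = -2*(o + 5*o)/(o - 12) = -2*6*o/(-12 + o) = -12*o/(-12 + o))
z(L) = L²
1335/z(-39) + g(53)/3230 = 1335/((-39)²) - 12*53/(-12 + 53)/3230 = 1335/1521 - 12*53/41*(1/3230) = 1335*(1/1521) - 12*53*1/41*(1/3230) = 445/507 - 636/41*1/3230 = 445/507 - 318/66215 = 29304449/33571005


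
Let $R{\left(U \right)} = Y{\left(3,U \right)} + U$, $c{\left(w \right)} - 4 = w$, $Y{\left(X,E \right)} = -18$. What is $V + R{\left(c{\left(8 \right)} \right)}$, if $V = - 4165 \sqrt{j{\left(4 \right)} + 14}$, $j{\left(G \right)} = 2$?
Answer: $-16666$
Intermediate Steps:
$c{\left(w \right)} = 4 + w$
$R{\left(U \right)} = -18 + U$
$V = -16660$ ($V = - 4165 \sqrt{2 + 14} = - 4165 \sqrt{16} = \left(-4165\right) 4 = -16660$)
$V + R{\left(c{\left(8 \right)} \right)} = -16660 + \left(-18 + \left(4 + 8\right)\right) = -16660 + \left(-18 + 12\right) = -16660 - 6 = -16666$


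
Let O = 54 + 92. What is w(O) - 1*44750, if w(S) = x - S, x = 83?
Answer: -44813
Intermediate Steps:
O = 146
w(S) = 83 - S
w(O) - 1*44750 = (83 - 1*146) - 1*44750 = (83 - 146) - 44750 = -63 - 44750 = -44813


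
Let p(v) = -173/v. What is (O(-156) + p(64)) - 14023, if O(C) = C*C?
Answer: 659859/64 ≈ 10310.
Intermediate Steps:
O(C) = C**2
(O(-156) + p(64)) - 14023 = ((-156)**2 - 173/64) - 14023 = (24336 - 173*1/64) - 14023 = (24336 - 173/64) - 14023 = 1557331/64 - 14023 = 659859/64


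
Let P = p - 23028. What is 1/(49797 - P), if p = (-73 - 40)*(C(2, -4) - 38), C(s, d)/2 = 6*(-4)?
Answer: 1/63107 ≈ 1.5846e-5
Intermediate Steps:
C(s, d) = -48 (C(s, d) = 2*(6*(-4)) = 2*(-24) = -48)
p = 9718 (p = (-73 - 40)*(-48 - 38) = -113*(-86) = 9718)
P = -13310 (P = 9718 - 23028 = -13310)
1/(49797 - P) = 1/(49797 - 1*(-13310)) = 1/(49797 + 13310) = 1/63107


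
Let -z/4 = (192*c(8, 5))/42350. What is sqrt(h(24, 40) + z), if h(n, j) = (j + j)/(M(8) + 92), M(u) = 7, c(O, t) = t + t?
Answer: 4*sqrt(52255)/1155 ≈ 0.79167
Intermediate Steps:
c(O, t) = 2*t
h(n, j) = 2*j/99 (h(n, j) = (j + j)/(7 + 92) = (2*j)/99 = (2*j)*(1/99) = 2*j/99)
z = -768/4235 (z = -4*192*(2*5)/42350 = -4*192*10/42350 = -7680/42350 = -4*192/4235 = -768/4235 ≈ -0.18135)
sqrt(h(24, 40) + z) = sqrt((2/99)*40 - 768/4235) = sqrt(80/99 - 768/4235) = sqrt(23888/38115) = 4*sqrt(52255)/1155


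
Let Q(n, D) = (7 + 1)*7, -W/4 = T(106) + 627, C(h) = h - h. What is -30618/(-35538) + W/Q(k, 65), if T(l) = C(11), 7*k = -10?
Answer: -3642279/82922 ≈ -43.924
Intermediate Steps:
C(h) = 0
k = -10/7 (k = (⅐)*(-10) = -10/7 ≈ -1.4286)
T(l) = 0
W = -2508 (W = -4*(0 + 627) = -4*627 = -2508)
Q(n, D) = 56 (Q(n, D) = 8*7 = 56)
-30618/(-35538) + W/Q(k, 65) = -30618/(-35538) - 2508/56 = -30618*(-1/35538) - 2508*1/56 = 5103/5923 - 627/14 = -3642279/82922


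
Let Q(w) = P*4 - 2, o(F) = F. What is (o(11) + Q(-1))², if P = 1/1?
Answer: 169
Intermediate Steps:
P = 1
Q(w) = 2 (Q(w) = 1*4 - 2 = 4 - 2 = 2)
(o(11) + Q(-1))² = (11 + 2)² = 13² = 169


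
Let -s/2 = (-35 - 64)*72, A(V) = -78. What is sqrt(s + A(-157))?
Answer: sqrt(14178) ≈ 119.07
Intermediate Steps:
s = 14256 (s = -2*(-35 - 64)*72 = -(-198)*72 = -2*(-7128) = 14256)
sqrt(s + A(-157)) = sqrt(14256 - 78) = sqrt(14178)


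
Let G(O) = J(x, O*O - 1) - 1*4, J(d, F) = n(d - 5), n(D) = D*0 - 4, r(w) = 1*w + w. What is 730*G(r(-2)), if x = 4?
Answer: -5840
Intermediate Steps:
r(w) = 2*w (r(w) = w + w = 2*w)
n(D) = -4 (n(D) = 0 - 4 = -4)
J(d, F) = -4
G(O) = -8 (G(O) = -4 - 1*4 = -4 - 4 = -8)
730*G(r(-2)) = 730*(-8) = -5840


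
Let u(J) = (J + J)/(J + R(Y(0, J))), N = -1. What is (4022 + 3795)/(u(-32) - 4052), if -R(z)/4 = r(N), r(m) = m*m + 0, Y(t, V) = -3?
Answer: -70353/36452 ≈ -1.9300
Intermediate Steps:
r(m) = m² (r(m) = m² + 0 = m²)
R(z) = -4 (R(z) = -4*(-1)² = -4*1 = -4)
u(J) = 2*J/(-4 + J) (u(J) = (J + J)/(J - 4) = (2*J)/(-4 + J) = 2*J/(-4 + J))
(4022 + 3795)/(u(-32) - 4052) = (4022 + 3795)/(2*(-32)/(-4 - 32) - 4052) = 7817/(2*(-32)/(-36) - 4052) = 7817/(2*(-32)*(-1/36) - 4052) = 7817/(16/9 - 4052) = 7817/(-36452/9) = 7817*(-9/36452) = -70353/36452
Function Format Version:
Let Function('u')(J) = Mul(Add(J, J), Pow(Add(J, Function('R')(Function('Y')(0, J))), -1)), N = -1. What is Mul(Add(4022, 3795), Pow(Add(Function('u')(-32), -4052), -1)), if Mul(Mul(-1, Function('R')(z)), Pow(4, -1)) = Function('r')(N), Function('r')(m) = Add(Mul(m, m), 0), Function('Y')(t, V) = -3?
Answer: Rational(-70353, 36452) ≈ -1.9300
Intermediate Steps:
Function('r')(m) = Pow(m, 2) (Function('r')(m) = Add(Pow(m, 2), 0) = Pow(m, 2))
Function('R')(z) = -4 (Function('R')(z) = Mul(-4, Pow(-1, 2)) = Mul(-4, 1) = -4)
Function('u')(J) = Mul(2, J, Pow(Add(-4, J), -1)) (Function('u')(J) = Mul(Add(J, J), Pow(Add(J, -4), -1)) = Mul(Mul(2, J), Pow(Add(-4, J), -1)) = Mul(2, J, Pow(Add(-4, J), -1)))
Mul(Add(4022, 3795), Pow(Add(Function('u')(-32), -4052), -1)) = Mul(Add(4022, 3795), Pow(Add(Mul(2, -32, Pow(Add(-4, -32), -1)), -4052), -1)) = Mul(7817, Pow(Add(Mul(2, -32, Pow(-36, -1)), -4052), -1)) = Mul(7817, Pow(Add(Mul(2, -32, Rational(-1, 36)), -4052), -1)) = Mul(7817, Pow(Add(Rational(16, 9), -4052), -1)) = Mul(7817, Pow(Rational(-36452, 9), -1)) = Mul(7817, Rational(-9, 36452)) = Rational(-70353, 36452)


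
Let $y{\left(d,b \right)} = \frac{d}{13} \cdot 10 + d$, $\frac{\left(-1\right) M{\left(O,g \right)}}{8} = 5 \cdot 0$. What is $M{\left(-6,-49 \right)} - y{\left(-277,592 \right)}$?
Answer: $\frac{6371}{13} \approx 490.08$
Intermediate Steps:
$M{\left(O,g \right)} = 0$ ($M{\left(O,g \right)} = - 8 \cdot 5 \cdot 0 = \left(-8\right) 0 = 0$)
$y{\left(d,b \right)} = \frac{23 d}{13}$ ($y{\left(d,b \right)} = d \frac{1}{13} \cdot 10 + d = \frac{d}{13} \cdot 10 + d = \frac{10 d}{13} + d = \frac{23 d}{13}$)
$M{\left(-6,-49 \right)} - y{\left(-277,592 \right)} = 0 - \frac{23}{13} \left(-277\right) = 0 - - \frac{6371}{13} = 0 + \frac{6371}{13} = \frac{6371}{13}$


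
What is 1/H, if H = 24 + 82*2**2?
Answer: 1/352 ≈ 0.0028409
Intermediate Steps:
H = 352 (H = 24 + 82*4 = 24 + 328 = 352)
1/H = 1/352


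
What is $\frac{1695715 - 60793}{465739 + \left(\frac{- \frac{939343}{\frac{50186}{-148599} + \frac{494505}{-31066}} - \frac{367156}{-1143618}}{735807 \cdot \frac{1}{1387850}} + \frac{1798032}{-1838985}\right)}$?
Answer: $\frac{31642692216422335647567235592578470}{11123504975890147188748662494101453} \approx 2.8447$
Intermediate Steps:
$\frac{1695715 - 60793}{465739 + \left(\frac{- \frac{939343}{\frac{50186}{-148599} + \frac{494505}{-31066}} - \frac{367156}{-1143618}}{735807 \cdot \frac{1}{1387850}} + \frac{1798032}{-1838985}\right)} = \frac{1634922}{465739 + \left(\frac{- \frac{939343}{50186 \left(- \frac{1}{148599}\right) + 494505 \left(- \frac{1}{31066}\right)} - - \frac{183578}{571809}}{735807 \cdot \frac{1}{1387850}} + 1798032 \left(- \frac{1}{1838985}\right)\right)} = \frac{1634922}{465739 - \left(\frac{599344}{612995} - \frac{- \frac{939343}{- \frac{50186}{148599} - \frac{494505}{31066}} + \frac{183578}{571809}}{\frac{735807}{1387850}}\right)} = \frac{1634922}{465739 - \left(\frac{599344}{612995} - \left(- \frac{939343}{- \frac{75042026771}{4616376534}} + \frac{183578}{571809}\right) \frac{1387850}{735807}\right)} = \frac{1634922}{465739 - \left(\frac{599344}{612995} - \left(\left(-939343\right) \left(- \frac{4616376534}{75042026771}\right) + \frac{183578}{571809}\right) \frac{1387850}{735807}\right)} = \frac{1634922}{465739 - \left(\frac{599344}{612995} - \left(\frac{4336360982577162}{75042026771} + \frac{183578}{571809}\right) \frac{1387850}{735807}\right)} = \frac{1634922}{465739 + \left(\frac{2479584013151654992696}{42909706285898739} \cdot \frac{1387850}{735807} - \frac{599344}{612995}\right)} = \frac{1634922}{465739 + \left(\frac{3441290672652524381613143600}{31573262253108293447373} - \frac{599344}{612995}\right)} = \frac{1634922}{465739 + \frac{2109475052637342356369921038758688}{19354251894844118341772412135}} = \frac{1634922}{\frac{11123504975890147188748662494101453}{19354251894844118341772412135}} = 1634922 \cdot \frac{19354251894844118341772412135}{11123504975890147188748662494101453} = \frac{31642692216422335647567235592578470}{11123504975890147188748662494101453}$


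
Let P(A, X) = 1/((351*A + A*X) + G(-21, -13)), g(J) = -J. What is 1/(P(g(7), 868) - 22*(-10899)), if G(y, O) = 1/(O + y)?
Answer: 290123/69565112660 ≈ 4.1705e-6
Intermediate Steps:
P(A, X) = 1/(-1/34 + 351*A + A*X) (P(A, X) = 1/((351*A + A*X) + 1/(-13 - 21)) = 1/((351*A + A*X) + 1/(-34)) = 1/((351*A + A*X) - 1/34) = 1/(-1/34 + 351*A + A*X))
1/(P(g(7), 868) - 22*(-10899)) = 1/(34/(-1 + 11934*(-1*7) + 34*(-1*7)*868) - 22*(-10899)) = 1/(34/(-1 + 11934*(-7) + 34*(-7)*868) + 239778) = 1/(34/(-1 - 83538 - 206584) + 239778) = 1/(34/(-290123) + 239778) = 1/(34*(-1/290123) + 239778) = 1/(-34/290123 + 239778) = 1/(69565112660/290123) = 290123/69565112660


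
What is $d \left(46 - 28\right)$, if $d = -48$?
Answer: $-864$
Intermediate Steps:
$d \left(46 - 28\right) = - 48 \left(46 - 28\right) = \left(-48\right) 18 = -864$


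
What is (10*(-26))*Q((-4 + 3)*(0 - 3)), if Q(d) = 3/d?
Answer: -260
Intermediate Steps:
(10*(-26))*Q((-4 + 3)*(0 - 3)) = (10*(-26))*(3/(((-4 + 3)*(0 - 3)))) = -780/((-1*(-3))) = -780/3 = -260*1 = -260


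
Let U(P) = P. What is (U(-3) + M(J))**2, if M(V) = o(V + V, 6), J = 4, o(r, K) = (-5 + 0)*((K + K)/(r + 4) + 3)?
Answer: 529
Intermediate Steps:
o(r, K) = -15 - 10*K/(4 + r) (o(r, K) = -5*((2*K)/(4 + r) + 3) = -5*(2*K/(4 + r) + 3) = -5*(3 + 2*K/(4 + r)) = -15 - 10*K/(4 + r))
M(V) = 5*(-24 - 6*V)/(4 + 2*V) (M(V) = 5*(-12 - 3*(V + V) - 2*6)/(4 + (V + V)) = 5*(-12 - 6*V - 12)/(4 + 2*V) = 5*(-24 - 6*V)/(4 + 2*V))
(U(-3) + M(J))**2 = (-3 + 15*(-4 - 1*4)/(2 + 4))**2 = (-3 + 15*(-4 - 4)/6)**2 = (-3 + 15*(1/6)*(-8))**2 = (-3 - 20)**2 = (-23)**2 = 529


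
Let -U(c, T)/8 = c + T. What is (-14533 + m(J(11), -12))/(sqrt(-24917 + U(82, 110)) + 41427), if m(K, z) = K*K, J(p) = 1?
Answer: -301008582/858111391 + 7266*I*sqrt(26453)/858111391 ≈ -0.35078 + 0.0013772*I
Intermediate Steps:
U(c, T) = -8*T - 8*c (U(c, T) = -8*(c + T) = -8*(T + c) = -8*T - 8*c)
m(K, z) = K**2
(-14533 + m(J(11), -12))/(sqrt(-24917 + U(82, 110)) + 41427) = (-14533 + 1**2)/(sqrt(-24917 + (-8*110 - 8*82)) + 41427) = (-14533 + 1)/(sqrt(-24917 + (-880 - 656)) + 41427) = -14532/(sqrt(-24917 - 1536) + 41427) = -14532/(sqrt(-26453) + 41427) = -14532/(I*sqrt(26453) + 41427) = -14532/(41427 + I*sqrt(26453))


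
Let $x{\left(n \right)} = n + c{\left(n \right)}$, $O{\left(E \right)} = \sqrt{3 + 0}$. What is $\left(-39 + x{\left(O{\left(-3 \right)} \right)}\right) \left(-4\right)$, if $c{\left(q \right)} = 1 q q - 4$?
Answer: $160 - 4 \sqrt{3} \approx 153.07$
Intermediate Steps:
$c{\left(q \right)} = -4 + q^{2}$ ($c{\left(q \right)} = q q - 4 = q^{2} - 4 = -4 + q^{2}$)
$O{\left(E \right)} = \sqrt{3}$
$x{\left(n \right)} = -4 + n + n^{2}$ ($x{\left(n \right)} = n + \left(-4 + n^{2}\right) = -4 + n + n^{2}$)
$\left(-39 + x{\left(O{\left(-3 \right)} \right)}\right) \left(-4\right) = \left(-39 + \left(-4 + \sqrt{3} + \left(\sqrt{3}\right)^{2}\right)\right) \left(-4\right) = \left(-39 + \left(-4 + \sqrt{3} + 3\right)\right) \left(-4\right) = \left(-39 - \left(1 - \sqrt{3}\right)\right) \left(-4\right) = \left(-40 + \sqrt{3}\right) \left(-4\right) = 160 - 4 \sqrt{3}$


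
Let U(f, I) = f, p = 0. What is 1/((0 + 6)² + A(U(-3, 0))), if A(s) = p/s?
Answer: 1/36 ≈ 0.027778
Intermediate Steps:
A(s) = 0 (A(s) = 0/s = 0)
1/((0 + 6)² + A(U(-3, 0))) = 1/((0 + 6)² + 0) = 1/(6² + 0) = 1/(36 + 0) = 1/36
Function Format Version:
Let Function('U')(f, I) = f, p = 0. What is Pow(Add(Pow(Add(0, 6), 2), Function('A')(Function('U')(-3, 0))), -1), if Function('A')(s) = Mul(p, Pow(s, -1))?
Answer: Rational(1, 36) ≈ 0.027778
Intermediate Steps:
Function('A')(s) = 0 (Function('A')(s) = Mul(0, Pow(s, -1)) = 0)
Pow(Add(Pow(Add(0, 6), 2), Function('A')(Function('U')(-3, 0))), -1) = Pow(Add(Pow(Add(0, 6), 2), 0), -1) = Pow(Add(Pow(6, 2), 0), -1) = Pow(Add(36, 0), -1) = Pow(36, -1) = Rational(1, 36)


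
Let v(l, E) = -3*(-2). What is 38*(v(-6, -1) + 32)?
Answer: 1444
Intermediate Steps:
v(l, E) = 6
38*(v(-6, -1) + 32) = 38*(6 + 32) = 38*38 = 1444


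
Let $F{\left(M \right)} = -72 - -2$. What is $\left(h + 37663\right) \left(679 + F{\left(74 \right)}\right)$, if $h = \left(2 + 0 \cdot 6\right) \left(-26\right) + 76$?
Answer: $22951383$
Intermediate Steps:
$F{\left(M \right)} = -70$ ($F{\left(M \right)} = -72 + 2 = -70$)
$h = 24$ ($h = \left(2 + 0\right) \left(-26\right) + 76 = 2 \left(-26\right) + 76 = -52 + 76 = 24$)
$\left(h + 37663\right) \left(679 + F{\left(74 \right)}\right) = \left(24 + 37663\right) \left(679 - 70\right) = 37687 \cdot 609 = 22951383$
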